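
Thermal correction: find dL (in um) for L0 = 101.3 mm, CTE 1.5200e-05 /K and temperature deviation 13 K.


dL = L * alpha * dT
= 101.3 * 1.5200e-05 * 13
= 0.0200169 mm
dL_um = 0.0200169 * 1000 = 20.0169 um

20.0169


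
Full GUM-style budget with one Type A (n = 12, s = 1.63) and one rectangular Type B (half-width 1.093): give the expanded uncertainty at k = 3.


u_A = s / sqrt(n) = 1.63 / sqrt(12) = 0.47054047
u_B = half_width / sqrt(3) = 1.093 / sqrt(3) = 0.63104384
uc = sqrt(u_A^2 + u_B^2) = sqrt(0.47054047^2 + 0.63104384^2) = 0.78716241
U = k * uc = 3 * 0.78716241
U = 2.3615

2.3615


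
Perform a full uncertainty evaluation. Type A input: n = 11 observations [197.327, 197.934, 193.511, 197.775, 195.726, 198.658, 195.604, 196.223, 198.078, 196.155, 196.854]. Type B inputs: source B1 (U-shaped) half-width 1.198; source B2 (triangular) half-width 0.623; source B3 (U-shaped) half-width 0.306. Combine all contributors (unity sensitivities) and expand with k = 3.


mean = (197.327 + 197.934 + 193.511 + 197.775 + 195.726 + 198.658 + 195.604 + 196.223 + 198.078 + 196.155 + 196.854) / 11 = 196.7131818
s = sqrt(sum((x - mean)^2)/(n-1)) = 1.4720778
u_A = s / sqrt(n) = 1.4720778 / sqrt(11) = 0.44384816
u_B1 = 1.198 / sqrt(2) = 0.84711392
u_B2 = 0.623 / sqrt(6) = 0.25433868
u_B3 = 0.306 / sqrt(2) = 0.21637468
uc = sqrt(0.44384816^2 + 0.84711392^2 + 0.25433868^2 + 0.21637468^2) = 1.0129706
U = k * uc = 3 * 1.0129706
U = 3.0389

3.0389


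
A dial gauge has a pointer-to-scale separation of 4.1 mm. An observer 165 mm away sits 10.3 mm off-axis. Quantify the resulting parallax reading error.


error = h * offset / d
= 4.1 * 10.3 / 165
= 0.2559

0.2559


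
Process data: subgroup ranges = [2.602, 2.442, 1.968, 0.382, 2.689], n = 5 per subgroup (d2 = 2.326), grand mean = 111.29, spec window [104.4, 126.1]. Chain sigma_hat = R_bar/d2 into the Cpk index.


R_bar = (2.602 + 2.442 + 1.968 + 0.382 + 2.689) / 5 = 2.0166
sigma = R_bar / d2 = 2.0166 / 2.326 = 0.86698194
Cp = (USL - LSL)/(6*sigma) = (126.1 - 104.4)/(6*0.86698194) = 4.1716
Cpu = (126.1 - 111.29)/(3*0.86698194) = 5.6941
Cpl = (111.29 - 104.4)/(3*0.86698194) = 2.6490
Cpk = min(Cpu, Cpl) = 2.6490

2.6490


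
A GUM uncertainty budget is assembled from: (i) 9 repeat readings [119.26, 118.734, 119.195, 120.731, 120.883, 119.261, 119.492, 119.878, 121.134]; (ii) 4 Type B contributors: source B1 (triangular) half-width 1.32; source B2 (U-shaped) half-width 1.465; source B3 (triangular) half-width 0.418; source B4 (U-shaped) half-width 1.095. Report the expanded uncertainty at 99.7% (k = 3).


mean = (119.26 + 118.734 + 119.195 + 120.731 + 120.883 + 119.261 + 119.492 + 119.878 + 121.134) / 9 = 119.8408889
s = sqrt(sum((x - mean)^2)/(n-1)) = 0.86527516
u_A = s / sqrt(n) = 0.86527516 / sqrt(9) = 0.28842505
u_B1 = 1.32 / sqrt(6) = 0.53888774
u_B2 = 1.465 / sqrt(2) = 1.0359114
u_B3 = 0.418 / sqrt(6) = 0.17064779
u_B4 = 1.095 / sqrt(2) = 0.77428193
uc = sqrt(0.28842505^2 + 0.53888774^2 + 1.0359114^2 + 0.17064779^2 + 0.77428193^2) = 1.4406022
U = k * uc = 3 * 1.4406022
U = 4.3218

4.3218


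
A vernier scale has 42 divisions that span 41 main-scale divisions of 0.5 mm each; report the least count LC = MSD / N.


LC = MSD / n_div
= 0.5 / 42
= 0.0119

0.0119


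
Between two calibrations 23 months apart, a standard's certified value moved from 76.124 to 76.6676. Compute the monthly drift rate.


rate = (v2 - v1) / months
= (76.6676 - 76.124) / 23
= 0.5436 / 23
= 0.0236

0.0236


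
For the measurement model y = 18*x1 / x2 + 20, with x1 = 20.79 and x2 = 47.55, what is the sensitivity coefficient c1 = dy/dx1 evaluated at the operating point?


y = 18*x1 / x2 + 20
dy/dx1 = 18/x2
Evaluate at x2 = 47.55: c1 = 18 / 47.55
c1 = 0.3785

0.3785


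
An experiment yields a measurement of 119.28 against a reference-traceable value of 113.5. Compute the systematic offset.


Systematic error = measured - true
= 119.28 - 113.5
= 5.7800

5.7800


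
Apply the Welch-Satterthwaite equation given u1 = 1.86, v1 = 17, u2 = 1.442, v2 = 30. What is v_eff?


uc = sqrt(u1^2 + u2^2) = sqrt(1.86^2 + 1.442^2) = 2.3535004
v_eff = uc^4 / (u1^4/v1 + u2^4/v2)
= 2.3535004^4 / (1.86^4/17 + 1.442^4/30)
= 30.680124 / 0.84817411
v_eff = 36.1720

36.1720


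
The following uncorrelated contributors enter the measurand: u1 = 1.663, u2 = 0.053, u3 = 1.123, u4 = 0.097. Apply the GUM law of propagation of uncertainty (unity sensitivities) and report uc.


uc = sqrt(1.663^2 + 0.053^2 + 1.123^2 + 0.097^2)
uc = sqrt(4.038916)
uc = 2.0097

2.0097


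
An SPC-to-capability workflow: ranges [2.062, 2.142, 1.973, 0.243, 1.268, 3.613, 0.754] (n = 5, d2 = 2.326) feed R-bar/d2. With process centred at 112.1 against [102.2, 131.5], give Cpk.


R_bar = (2.062 + 2.142 + 1.973 + 0.243 + 1.268 + 3.613 + 0.754) / 7 = 1.7221429
sigma = R_bar / d2 = 1.7221429 / 2.326 = 0.74038818
Cp = (USL - LSL)/(6*sigma) = (131.5 - 102.2)/(6*0.74038818) = 6.5956
Cpu = (131.5 - 112.1)/(3*0.74038818) = 8.7342
Cpl = (112.1 - 102.2)/(3*0.74038818) = 4.4571
Cpk = min(Cpu, Cpl) = 4.4571

4.4571


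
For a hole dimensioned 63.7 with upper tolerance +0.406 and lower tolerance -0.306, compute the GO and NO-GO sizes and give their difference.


GO = nominal - lower_tol (smallest hole = maximum material condition)
GO = 63.7 - 0.306 = 63.394
NO-GO = nominal + upper_tol (largest hole = least material condition)
NO-GO = 63.7 + 0.406 = 64.106
spread = NO-GO - GO = 64.106 - 63.394 = 0.7120

0.7120


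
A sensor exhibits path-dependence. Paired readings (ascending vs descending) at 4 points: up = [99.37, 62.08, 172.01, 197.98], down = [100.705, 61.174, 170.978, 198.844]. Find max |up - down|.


|99.37 - 100.705| = 1.3350
|62.08 - 61.174| = 0.9060
|172.01 - 170.978| = 1.0320
|197.98 - 198.844| = 0.8640
hysteresis = max(diffs) = 1.3350

1.3350


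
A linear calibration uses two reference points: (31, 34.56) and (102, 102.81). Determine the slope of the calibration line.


slope = (y2 - y1) / (x2 - x1)
= (102.81 - 34.56) / (102 - 31)
= 68.2500 / 71
= 0.9613

0.9613


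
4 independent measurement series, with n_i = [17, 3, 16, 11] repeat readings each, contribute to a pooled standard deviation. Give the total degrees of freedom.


nu = sum_i (n_i - 1)
nu = ((17 - 1) + (3 - 1) + (16 - 1) + (11 - 1))
nu = 16 + 2 + 15 + 10
nu = 43

43


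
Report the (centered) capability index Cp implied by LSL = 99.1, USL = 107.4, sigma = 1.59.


Cp = (USL - LSL) / (6 * sigma)
= (107.4 - 99.1) / (6 * 1.59)
= 8.3000 / 9.5400
= 0.8700

0.8700


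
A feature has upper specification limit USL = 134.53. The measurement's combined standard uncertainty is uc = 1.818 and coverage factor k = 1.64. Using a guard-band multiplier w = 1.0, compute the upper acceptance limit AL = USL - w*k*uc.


U = k * uc = 1.64 * 1.818 = 2.98152
guard band g = w * U = 1.0 * 2.98152 = 2.98152
AL = USL - g = 134.53 - 2.98152
AL = 131.5485

131.5485


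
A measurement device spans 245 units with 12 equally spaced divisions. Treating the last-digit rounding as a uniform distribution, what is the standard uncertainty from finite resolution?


resolution = range / divisions
resolution = 245 / 12 = 20.416667
u_res = resolution / (2*sqrt(3))
u_res = 20.416667 / 3.4641016
u_res = 5.8938

5.8938


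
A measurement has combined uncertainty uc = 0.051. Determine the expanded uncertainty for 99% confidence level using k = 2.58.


U = k * uc
U = 2.58 * 0.051
U = 0.1316

0.1316


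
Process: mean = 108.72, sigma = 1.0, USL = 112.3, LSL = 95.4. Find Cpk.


Cpu = (USL - mean) / (3*sigma) = (112.3 - 108.72) / (3*1.0) = 1.1933
Cpl = (mean - LSL) / (3*sigma) = (108.72 - 95.4) / (3*1.0) = 4.4400
Cpk = min(Cpu, Cpl) = 1.1933

1.1933


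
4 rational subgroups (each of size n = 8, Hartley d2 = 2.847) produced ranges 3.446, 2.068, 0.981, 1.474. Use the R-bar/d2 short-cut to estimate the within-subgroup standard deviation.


R_bar = (3.446 + 2.068 + 0.981 + 1.474) / 4
R_bar = 7.969 / 4 = 1.99225
sigma_hat = R_bar / d2 = 1.99225 / 2.847 = 0.6998

0.6998


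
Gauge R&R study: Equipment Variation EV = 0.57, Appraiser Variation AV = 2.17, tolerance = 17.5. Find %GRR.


GRR = sqrt(EV^2 + AV^2) = sqrt(0.57^2 + 2.17^2) = 2.2436132
%GRR = GRR / tol * 100 = 2.2436132 / 17.5 * 100
%GRR = 12.8206

12.8206


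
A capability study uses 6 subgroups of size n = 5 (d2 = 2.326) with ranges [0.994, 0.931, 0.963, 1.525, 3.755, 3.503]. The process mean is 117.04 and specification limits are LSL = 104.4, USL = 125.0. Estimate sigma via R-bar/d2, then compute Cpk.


R_bar = (0.994 + 0.931 + 0.963 + 1.525 + 3.755 + 3.503) / 6 = 1.9451667
sigma = R_bar / d2 = 1.9451667 / 2.326 = 0.83627115
Cp = (USL - LSL)/(6*sigma) = (125.0 - 104.4)/(6*0.83627115) = 4.1055
Cpu = (125.0 - 117.04)/(3*0.83627115) = 3.1728
Cpl = (117.04 - 104.4)/(3*0.83627115) = 5.0382
Cpk = min(Cpu, Cpl) = 3.1728

3.1728


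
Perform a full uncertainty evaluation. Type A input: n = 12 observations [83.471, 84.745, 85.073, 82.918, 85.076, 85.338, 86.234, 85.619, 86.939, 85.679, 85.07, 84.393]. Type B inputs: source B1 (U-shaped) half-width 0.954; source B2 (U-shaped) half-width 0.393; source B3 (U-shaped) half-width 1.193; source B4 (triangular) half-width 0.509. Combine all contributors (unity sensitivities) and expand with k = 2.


mean = (83.471 + 84.745 + 85.073 + 82.918 + 85.076 + 85.338 + 86.234 + 85.619 + 86.939 + 85.679 + 85.07 + 84.393) / 12 = 85.04625
s = sqrt(sum((x - mean)^2)/(n-1)) = 1.1011274
u_A = s / sqrt(n) = 1.1011274 / sqrt(12) = 0.3178681
u_B1 = 0.954 / sqrt(2) = 0.67457987
u_B2 = 0.393 / sqrt(2) = 0.27789297
u_B3 = 1.193 / sqrt(2) = 0.84357839
u_B4 = 0.509 / sqrt(6) = 0.20779838
uc = sqrt(0.3178681^2 + 0.67457987^2 + 0.27789297^2 + 0.84357839^2 + 0.20779838^2) = 1.1781881
U = k * uc = 2 * 1.1781881
U = 2.3564

2.3564


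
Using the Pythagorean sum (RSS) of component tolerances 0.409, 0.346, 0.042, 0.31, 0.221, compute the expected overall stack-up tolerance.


RSS = sqrt(0.409^2 + 0.346^2 + 0.042^2 + 0.31^2 + 0.221^2)
= sqrt(0.433702)
= 0.6586

0.6586


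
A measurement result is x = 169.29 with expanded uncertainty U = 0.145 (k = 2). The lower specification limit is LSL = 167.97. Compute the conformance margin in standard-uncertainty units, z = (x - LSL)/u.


u = U / k = 0.145 / 2 = 0.0725
margin = |LSL - x| = |167.97 - 169.29| = 1.32
z = margin / u = 1.32 / 0.0725
z = 18.2069

18.2069


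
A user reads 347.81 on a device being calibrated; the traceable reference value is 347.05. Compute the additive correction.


Correction = standard - reading
= 347.05 - 347.81
= -0.7600

-0.7600


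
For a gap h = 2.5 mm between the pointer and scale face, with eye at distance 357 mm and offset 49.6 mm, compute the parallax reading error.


error = h * offset / d
= 2.5 * 49.6 / 357
= 0.3473

0.3473


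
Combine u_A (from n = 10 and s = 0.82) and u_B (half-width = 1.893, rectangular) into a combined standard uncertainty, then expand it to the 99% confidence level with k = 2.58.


u_A = s / sqrt(n) = 0.82 / sqrt(10) = 0.25930677
u_B = half_width / sqrt(3) = 1.893 / sqrt(3) = 1.0929241
uc = sqrt(u_A^2 + u_B^2) = sqrt(0.25930677^2 + 1.0929241^2) = 1.1232645
U = k * uc = 2.58 * 1.1232645
U = 2.8980

2.8980


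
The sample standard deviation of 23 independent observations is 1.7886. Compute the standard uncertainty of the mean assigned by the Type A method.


u_A = s / sqrt(n)
u_A = 1.7886 / sqrt(23)
u_A = 1.7886 / 4.7958315
u_A = 0.3729

0.3729


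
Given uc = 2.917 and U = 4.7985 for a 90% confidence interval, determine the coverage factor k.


k = U / uc
k = 4.7985 / 2.917
k = 1.645

1.645


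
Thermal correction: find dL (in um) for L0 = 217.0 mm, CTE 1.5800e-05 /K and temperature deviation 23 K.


dL = L * alpha * dT
= 217.0 * 1.5800e-05 * 23
= 0.0788578 mm
dL_um = 0.0788578 * 1000 = 78.8578 um

78.8578


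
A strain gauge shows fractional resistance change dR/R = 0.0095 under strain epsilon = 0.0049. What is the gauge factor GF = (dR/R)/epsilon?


GF = (dR/R) / epsilon
= 0.0095 / 0.0049
= 1.9388

1.9388


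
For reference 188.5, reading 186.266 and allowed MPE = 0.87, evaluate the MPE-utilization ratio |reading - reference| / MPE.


e = indication - reference = 186.266 - 188.5 = -2.2340
|e| = 2.2340
ratio = |e| / MPE = 2.2340 / 0.87
ratio = 2.5678

2.5678


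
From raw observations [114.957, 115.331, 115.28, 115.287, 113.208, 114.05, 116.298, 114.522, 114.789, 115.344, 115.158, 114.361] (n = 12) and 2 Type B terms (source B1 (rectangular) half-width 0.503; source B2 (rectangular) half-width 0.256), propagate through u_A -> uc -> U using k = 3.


mean = (114.957 + 115.331 + 115.28 + 115.287 + 113.208 + 114.05 + 116.298 + 114.522 + 114.789 + 115.344 + 115.158 + 114.361) / 12 = 114.8820833
s = sqrt(sum((x - mean)^2)/(n-1)) = 0.78210212
u_A = s / sqrt(n) = 0.78210212 / sqrt(12) = 0.22577343
u_B1 = 0.503 / sqrt(3) = 0.29040719
u_B2 = 0.256 / sqrt(3) = 0.14780167
uc = sqrt(0.22577343^2 + 0.29040719^2 + 0.14780167^2) = 0.39642819
U = k * uc = 3 * 0.39642819
U = 1.1893

1.1893


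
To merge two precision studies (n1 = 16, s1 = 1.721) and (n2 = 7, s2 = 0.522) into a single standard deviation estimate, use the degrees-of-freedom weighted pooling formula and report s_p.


s_p = sqrt(((n1-1)*s1^2 + (n2-1)*s2^2) / (n1+n2-2))
numerator = (16-1)*1.721^2 + (7-1)*0.522^2 = 44.427615 + 1.634904 = 46.062519
denominator = 16 + 7 - 2 = 21
s_p^2 = 46.062519 / 21 = 2.1934533
s_p = sqrt(2.1934533) = 1.4810

1.4810


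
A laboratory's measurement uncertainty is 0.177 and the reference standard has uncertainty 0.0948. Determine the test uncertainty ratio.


TUR = u_lab / u_ref
= 0.177 / 0.0948
= 1.8671

1.8671


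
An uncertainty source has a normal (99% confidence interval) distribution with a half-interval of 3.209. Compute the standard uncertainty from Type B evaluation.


u_B = half_width / 2.576
u_B = 3.209 / 2.576
u_B = 1.2457

1.2457


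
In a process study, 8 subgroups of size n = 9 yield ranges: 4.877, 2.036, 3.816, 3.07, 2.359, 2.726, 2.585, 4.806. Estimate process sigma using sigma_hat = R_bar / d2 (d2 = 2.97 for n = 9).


R_bar = (4.877 + 2.036 + 3.816 + 3.07 + 2.359 + 2.726 + 2.585 + 4.806) / 8
R_bar = 26.275 / 8 = 3.284375
sigma_hat = R_bar / d2 = 3.284375 / 2.97 = 1.1059

1.1059


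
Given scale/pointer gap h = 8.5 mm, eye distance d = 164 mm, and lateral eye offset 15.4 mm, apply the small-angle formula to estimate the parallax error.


error = h * offset / d
= 8.5 * 15.4 / 164
= 0.7982

0.7982


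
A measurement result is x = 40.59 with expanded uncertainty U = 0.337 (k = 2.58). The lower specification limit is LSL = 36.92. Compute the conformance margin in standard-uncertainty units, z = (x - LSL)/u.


u = U / k = 0.337 / 2.58 = 0.13062016
margin = |LSL - x| = |36.92 - 40.59| = 3.67
z = margin / u = 3.67 / 0.13062016
z = 28.0967

28.0967


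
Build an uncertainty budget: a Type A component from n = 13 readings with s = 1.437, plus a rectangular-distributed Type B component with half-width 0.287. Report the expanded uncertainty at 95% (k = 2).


u_A = s / sqrt(n) = 1.437 / sqrt(13) = 0.39855209
u_B = half_width / sqrt(3) = 0.287 / sqrt(3) = 0.16569953
uc = sqrt(u_A^2 + u_B^2) = sqrt(0.39855209^2 + 0.16569953^2) = 0.43162496
U = k * uc = 2 * 0.43162496
U = 0.8632

0.8632


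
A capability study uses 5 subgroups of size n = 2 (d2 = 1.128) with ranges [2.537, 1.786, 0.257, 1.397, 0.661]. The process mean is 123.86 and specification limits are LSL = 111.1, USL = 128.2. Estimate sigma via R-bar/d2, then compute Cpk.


R_bar = (2.537 + 1.786 + 0.257 + 1.397 + 0.661) / 5 = 1.3276
sigma = R_bar / d2 = 1.3276 / 1.128 = 1.1769504
Cp = (USL - LSL)/(6*sigma) = (128.2 - 111.1)/(6*1.1769504) = 2.4215
Cpu = (128.2 - 123.86)/(3*1.1769504) = 1.2292
Cpl = (123.86 - 111.1)/(3*1.1769504) = 3.6139
Cpk = min(Cpu, Cpl) = 1.2292

1.2292


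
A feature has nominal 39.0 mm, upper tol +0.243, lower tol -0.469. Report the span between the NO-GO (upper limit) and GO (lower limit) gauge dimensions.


GO = nominal - lower_tol (smallest hole = maximum material condition)
GO = 39.0 - 0.469 = 38.531
NO-GO = nominal + upper_tol (largest hole = least material condition)
NO-GO = 39.0 + 0.243 = 39.243
spread = NO-GO - GO = 39.243 - 38.531 = 0.7120

0.7120


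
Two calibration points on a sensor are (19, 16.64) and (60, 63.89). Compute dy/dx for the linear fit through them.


slope = (y2 - y1) / (x2 - x1)
= (63.89 - 16.64) / (60 - 19)
= 47.2500 / 41
= 1.1524

1.1524


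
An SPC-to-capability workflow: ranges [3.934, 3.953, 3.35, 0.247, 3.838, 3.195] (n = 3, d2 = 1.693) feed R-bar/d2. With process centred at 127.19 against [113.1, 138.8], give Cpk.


R_bar = (3.934 + 3.953 + 3.35 + 0.247 + 3.838 + 3.195) / 6 = 3.0861667
sigma = R_bar / d2 = 3.0861667 / 1.693 = 1.8228982
Cp = (USL - LSL)/(6*sigma) = (138.8 - 113.1)/(6*1.8228982) = 2.3497
Cpu = (138.8 - 127.19)/(3*1.8228982) = 2.1230
Cpl = (127.19 - 113.1)/(3*1.8228982) = 2.5765
Cpk = min(Cpu, Cpl) = 2.1230

2.1230


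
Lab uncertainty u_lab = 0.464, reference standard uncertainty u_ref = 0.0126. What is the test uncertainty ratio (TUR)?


TUR = u_lab / u_ref
= 0.464 / 0.0126
= 36.8254

36.8254


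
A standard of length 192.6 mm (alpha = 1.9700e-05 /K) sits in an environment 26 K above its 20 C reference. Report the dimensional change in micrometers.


dL = L * alpha * dT
= 192.6 * 1.9700e-05 * 26
= 0.0986497 mm
dL_um = 0.0986497 * 1000 = 98.6497 um

98.6497


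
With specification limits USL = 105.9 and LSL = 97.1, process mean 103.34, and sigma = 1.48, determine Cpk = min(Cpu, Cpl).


Cpu = (USL - mean) / (3*sigma) = (105.9 - 103.34) / (3*1.48) = 0.5766
Cpl = (mean - LSL) / (3*sigma) = (103.34 - 97.1) / (3*1.48) = 1.4054
Cpk = min(Cpu, Cpl) = 0.5766

0.5766


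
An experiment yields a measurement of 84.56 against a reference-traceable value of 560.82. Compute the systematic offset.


Systematic error = measured - true
= 84.56 - 560.82
= -476.2600

-476.2600


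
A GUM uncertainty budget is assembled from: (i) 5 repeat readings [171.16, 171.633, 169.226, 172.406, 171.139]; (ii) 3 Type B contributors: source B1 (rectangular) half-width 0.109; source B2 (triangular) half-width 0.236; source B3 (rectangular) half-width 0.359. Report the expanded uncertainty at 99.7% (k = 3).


mean = (171.16 + 171.633 + 169.226 + 172.406 + 171.139) / 5 = 171.1128
s = sqrt(sum((x - mean)^2)/(n-1)) = 1.173233
u_A = s / sqrt(n) = 1.173233 / sqrt(5) = 0.52468575
u_B1 = 0.109 / sqrt(3) = 0.062931179
u_B2 = 0.236 / sqrt(6) = 0.096346597
u_B3 = 0.359 / sqrt(3) = 0.20726875
uc = sqrt(0.52468575^2 + 0.062931179^2 + 0.096346597^2 + 0.20726875^2) = 0.57575904
U = k * uc = 3 * 0.57575904
U = 1.7273

1.7273


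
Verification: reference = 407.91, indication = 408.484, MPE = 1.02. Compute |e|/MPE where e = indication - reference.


e = indication - reference = 408.484 - 407.91 = 0.5740
|e| = 0.5740
ratio = |e| / MPE = 0.5740 / 1.02
ratio = 0.5627

0.5627


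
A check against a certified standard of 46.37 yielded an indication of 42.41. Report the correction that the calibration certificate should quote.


Correction = standard - reading
= 46.37 - 42.41
= 3.9600

3.9600


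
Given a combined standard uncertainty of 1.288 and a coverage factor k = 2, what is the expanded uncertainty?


U = k * uc
U = 2 * 1.288
U = 2.5760

2.5760


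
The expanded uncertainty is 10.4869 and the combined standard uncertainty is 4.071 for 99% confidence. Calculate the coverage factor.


k = U / uc
k = 10.4869 / 4.071
k = 2.576

2.576


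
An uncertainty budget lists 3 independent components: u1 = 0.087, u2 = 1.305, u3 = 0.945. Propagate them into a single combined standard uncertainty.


uc = sqrt(0.087^2 + 1.305^2 + 0.945^2)
uc = sqrt(2.603619)
uc = 1.6136

1.6136


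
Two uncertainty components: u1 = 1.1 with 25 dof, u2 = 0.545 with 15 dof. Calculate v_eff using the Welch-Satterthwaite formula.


uc = sqrt(u1^2 + u2^2) = sqrt(1.1^2 + 0.545^2) = 1.2276095
v_eff = uc^4 / (u1^4/v1 + u2^4/v2)
= 1.2276095^4 / (1.1^4/25 + 0.545^4/15)
= 2.2711246 / 0.06444559
v_eff = 35.2410

35.2410


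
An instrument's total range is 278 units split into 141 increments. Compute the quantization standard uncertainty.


resolution = range / divisions
resolution = 278 / 141 = 1.9716312
u_res = resolution / (2*sqrt(3))
u_res = 1.9716312 / 3.4641016
u_res = 0.5692

0.5692


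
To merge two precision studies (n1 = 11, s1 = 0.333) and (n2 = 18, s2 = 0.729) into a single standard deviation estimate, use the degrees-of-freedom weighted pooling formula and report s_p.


s_p = sqrt(((n1-1)*s1^2 + (n2-1)*s2^2) / (n1+n2-2))
numerator = (11-1)*0.333^2 + (18-1)*0.729^2 = 1.10889 + 9.034497 = 10.143387
denominator = 11 + 18 - 2 = 27
s_p^2 = 10.143387 / 27 = 0.375681
s_p = sqrt(0.375681) = 0.6129

0.6129


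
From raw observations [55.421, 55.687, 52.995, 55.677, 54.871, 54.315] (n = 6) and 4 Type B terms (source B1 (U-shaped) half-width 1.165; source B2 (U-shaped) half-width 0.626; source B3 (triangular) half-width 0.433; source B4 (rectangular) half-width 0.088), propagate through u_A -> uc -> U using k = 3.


mean = (55.421 + 55.687 + 52.995 + 55.677 + 54.871 + 54.315) / 6 = 54.82766667
s = sqrt(sum((x - mean)^2)/(n-1)) = 1.0426157
u_A = s / sqrt(n) = 1.0426157 / sqrt(6) = 0.42564608
u_B1 = 1.165 / sqrt(2) = 0.8237794
u_B2 = 0.626 / sqrt(2) = 0.44264885
u_B3 = 0.433 / sqrt(6) = 0.17677151
u_B4 = 0.088 / sqrt(3) = 0.050806824
uc = sqrt(0.42564608^2 + 0.8237794^2 + 0.44264885^2 + 0.17677151^2 + 0.050806824^2) = 1.0438173
U = k * uc = 3 * 1.0438173
U = 3.1315

3.1315


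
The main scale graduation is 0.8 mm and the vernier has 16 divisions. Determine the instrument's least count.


LC = MSD / n_div
= 0.8 / 16
= 0.0500

0.0500


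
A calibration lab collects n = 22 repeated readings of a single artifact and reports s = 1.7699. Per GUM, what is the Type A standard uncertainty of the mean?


u_A = s / sqrt(n)
u_A = 1.7699 / sqrt(22)
u_A = 1.7699 / 4.6904158
u_A = 0.3773

0.3773


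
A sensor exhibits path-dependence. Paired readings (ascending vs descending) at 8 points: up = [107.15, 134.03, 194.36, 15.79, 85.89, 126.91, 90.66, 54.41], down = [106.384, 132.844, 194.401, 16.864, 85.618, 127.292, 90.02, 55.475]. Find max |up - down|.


|107.15 - 106.384| = 0.7660
|134.03 - 132.844| = 1.1860
|194.36 - 194.401| = 0.0410
|15.79 - 16.864| = 1.0740
|85.89 - 85.618| = 0.2720
|126.91 - 127.292| = 0.3820
|90.66 - 90.02| = 0.6400
|54.41 - 55.475| = 1.0650
hysteresis = max(diffs) = 1.1860

1.1860


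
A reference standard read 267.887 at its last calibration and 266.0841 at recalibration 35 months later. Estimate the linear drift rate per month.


rate = (v2 - v1) / months
= (266.0841 - 267.887) / 35
= -1.8029 / 35
= -0.0515

-0.0515


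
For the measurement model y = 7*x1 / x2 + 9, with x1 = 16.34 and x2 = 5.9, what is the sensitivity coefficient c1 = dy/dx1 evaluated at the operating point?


y = 7*x1 / x2 + 9
dy/dx1 = 7/x2
Evaluate at x2 = 5.9: c1 = 7 / 5.9
c1 = 1.1864

1.1864


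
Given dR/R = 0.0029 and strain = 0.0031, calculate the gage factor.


GF = (dR/R) / epsilon
= 0.0029 / 0.0031
= 0.9355

0.9355


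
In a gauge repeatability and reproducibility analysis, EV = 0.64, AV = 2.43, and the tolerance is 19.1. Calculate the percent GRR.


GRR = sqrt(EV^2 + AV^2) = sqrt(0.64^2 + 2.43^2) = 2.5128669
%GRR = GRR / tol * 100 = 2.5128669 / 19.1 * 100
%GRR = 13.1564

13.1564


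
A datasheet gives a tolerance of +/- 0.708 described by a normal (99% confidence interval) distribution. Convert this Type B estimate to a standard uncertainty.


u_B = half_width / 2.576
u_B = 0.708 / 2.576
u_B = 0.2748

0.2748


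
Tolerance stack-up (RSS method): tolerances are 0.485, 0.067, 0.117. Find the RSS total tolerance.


RSS = sqrt(0.485^2 + 0.067^2 + 0.117^2)
= sqrt(0.253403)
= 0.5034

0.5034


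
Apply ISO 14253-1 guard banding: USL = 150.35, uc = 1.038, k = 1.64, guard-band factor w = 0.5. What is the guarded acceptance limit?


U = k * uc = 1.64 * 1.038 = 1.70232
guard band g = w * U = 0.5 * 1.70232 = 0.85116
AL = USL - g = 150.35 - 0.85116
AL = 149.4988

149.4988


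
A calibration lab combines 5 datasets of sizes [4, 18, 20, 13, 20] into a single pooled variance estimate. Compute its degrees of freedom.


nu = sum_i (n_i - 1)
nu = ((4 - 1) + (18 - 1) + (20 - 1) + (13 - 1) + (20 - 1))
nu = 3 + 17 + 19 + 12 + 19
nu = 70

70


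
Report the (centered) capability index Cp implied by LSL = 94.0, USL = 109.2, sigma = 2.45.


Cp = (USL - LSL) / (6 * sigma)
= (109.2 - 94.0) / (6 * 2.45)
= 15.2000 / 14.7000
= 1.0340

1.0340


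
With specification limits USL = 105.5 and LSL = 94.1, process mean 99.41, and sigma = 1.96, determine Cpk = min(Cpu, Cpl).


Cpu = (USL - mean) / (3*sigma) = (105.5 - 99.41) / (3*1.96) = 1.0357
Cpl = (mean - LSL) / (3*sigma) = (99.41 - 94.1) / (3*1.96) = 0.9031
Cpk = min(Cpu, Cpl) = 0.9031

0.9031


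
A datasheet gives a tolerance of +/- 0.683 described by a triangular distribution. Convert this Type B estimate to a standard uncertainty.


u_B = half_width / sqrt(6)
u_B = 0.683 / 2.4494897
u_B = 0.2788

0.2788


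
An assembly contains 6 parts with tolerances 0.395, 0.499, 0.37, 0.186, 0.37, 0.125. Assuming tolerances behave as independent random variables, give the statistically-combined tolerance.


RSS = sqrt(0.395^2 + 0.499^2 + 0.37^2 + 0.186^2 + 0.37^2 + 0.125^2)
= sqrt(0.729047)
= 0.8538

0.8538


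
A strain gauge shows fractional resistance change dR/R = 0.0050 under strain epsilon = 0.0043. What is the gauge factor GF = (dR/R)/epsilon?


GF = (dR/R) / epsilon
= 0.0050 / 0.0043
= 1.1628

1.1628


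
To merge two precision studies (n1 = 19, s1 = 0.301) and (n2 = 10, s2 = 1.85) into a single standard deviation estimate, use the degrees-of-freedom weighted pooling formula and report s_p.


s_p = sqrt(((n1-1)*s1^2 + (n2-1)*s2^2) / (n1+n2-2))
numerator = (19-1)*0.301^2 + (10-1)*1.85^2 = 1.630818 + 30.8025 = 32.433318
denominator = 19 + 10 - 2 = 27
s_p^2 = 32.433318 / 27 = 1.201234
s_p = sqrt(1.201234) = 1.0960

1.0960


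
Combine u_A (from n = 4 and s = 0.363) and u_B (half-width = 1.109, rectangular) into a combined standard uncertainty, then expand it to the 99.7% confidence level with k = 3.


u_A = s / sqrt(n) = 0.363 / sqrt(4) = 0.1815
u_B = half_width / sqrt(3) = 1.109 / sqrt(3) = 0.64028145
uc = sqrt(u_A^2 + u_B^2) = sqrt(0.1815^2 + 0.64028145^2) = 0.66550927
U = k * uc = 3 * 0.66550927
U = 1.9965

1.9965


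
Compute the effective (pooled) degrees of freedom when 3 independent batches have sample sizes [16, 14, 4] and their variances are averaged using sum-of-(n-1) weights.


nu = sum_i (n_i - 1)
nu = ((16 - 1) + (14 - 1) + (4 - 1))
nu = 15 + 13 + 3
nu = 31

31


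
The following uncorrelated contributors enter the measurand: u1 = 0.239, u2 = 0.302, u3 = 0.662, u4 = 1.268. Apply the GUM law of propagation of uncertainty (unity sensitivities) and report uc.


uc = sqrt(0.239^2 + 0.302^2 + 0.662^2 + 1.268^2)
uc = sqrt(2.194393)
uc = 1.4813

1.4813


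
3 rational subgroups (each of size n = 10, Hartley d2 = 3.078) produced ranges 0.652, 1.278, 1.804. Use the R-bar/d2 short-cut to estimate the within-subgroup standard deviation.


R_bar = (0.652 + 1.278 + 1.804) / 3
R_bar = 3.734 / 3 = 1.2446667
sigma_hat = R_bar / d2 = 1.2446667 / 3.078 = 0.4044

0.4044


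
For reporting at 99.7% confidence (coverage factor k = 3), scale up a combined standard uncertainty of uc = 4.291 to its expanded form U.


U = k * uc
U = 3 * 4.291
U = 12.8730

12.8730


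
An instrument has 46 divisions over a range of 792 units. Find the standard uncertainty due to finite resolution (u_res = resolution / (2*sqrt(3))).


resolution = range / divisions
resolution = 792 / 46 = 17.217391
u_res = resolution / (2*sqrt(3))
u_res = 17.217391 / 3.4641016
u_res = 4.9702

4.9702


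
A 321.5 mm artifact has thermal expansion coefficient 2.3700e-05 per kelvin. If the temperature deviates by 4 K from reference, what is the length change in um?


dL = L * alpha * dT
= 321.5 * 2.3700e-05 * 4
= 0.0304782 mm
dL_um = 0.0304782 * 1000 = 30.4782 um

30.4782


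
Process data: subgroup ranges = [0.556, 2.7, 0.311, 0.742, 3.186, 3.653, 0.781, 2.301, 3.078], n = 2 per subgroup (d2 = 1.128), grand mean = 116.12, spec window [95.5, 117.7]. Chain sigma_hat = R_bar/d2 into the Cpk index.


R_bar = (0.556 + 2.7 + 0.311 + 0.742 + 3.186 + 3.653 + 0.781 + 2.301 + 3.078) / 9 = 1.9231111
sigma = R_bar / d2 = 1.9231111 / 1.128 = 1.7048857
Cp = (USL - LSL)/(6*sigma) = (117.7 - 95.5)/(6*1.7048857) = 2.1702
Cpu = (117.7 - 116.12)/(3*1.7048857) = 0.3089
Cpl = (116.12 - 95.5)/(3*1.7048857) = 4.0316
Cpk = min(Cpu, Cpl) = 0.3089

0.3089


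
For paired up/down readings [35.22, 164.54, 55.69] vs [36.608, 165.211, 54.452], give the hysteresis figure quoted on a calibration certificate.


|35.22 - 36.608| = 1.3880
|164.54 - 165.211| = 0.6710
|55.69 - 54.452| = 1.2380
hysteresis = max(diffs) = 1.3880

1.3880


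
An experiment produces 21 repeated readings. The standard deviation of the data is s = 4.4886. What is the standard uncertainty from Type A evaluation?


u_A = s / sqrt(n)
u_A = 4.4886 / sqrt(21)
u_A = 4.4886 / 4.5825757
u_A = 0.9795

0.9795


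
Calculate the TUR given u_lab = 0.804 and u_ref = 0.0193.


TUR = u_lab / u_ref
= 0.804 / 0.0193
= 41.6580

41.6580


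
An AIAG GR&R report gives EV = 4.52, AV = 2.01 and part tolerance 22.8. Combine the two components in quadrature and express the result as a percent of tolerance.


GRR = sqrt(EV^2 + AV^2) = sqrt(4.52^2 + 2.01^2) = 4.9467666
%GRR = GRR / tol * 100 = 4.9467666 / 22.8 * 100
%GRR = 21.6963

21.6963


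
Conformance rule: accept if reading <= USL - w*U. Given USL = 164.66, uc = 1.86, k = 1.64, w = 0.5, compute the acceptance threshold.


U = k * uc = 1.64 * 1.86 = 3.0504
guard band g = w * U = 0.5 * 3.0504 = 1.5252
AL = USL - g = 164.66 - 1.5252
AL = 163.1348

163.1348


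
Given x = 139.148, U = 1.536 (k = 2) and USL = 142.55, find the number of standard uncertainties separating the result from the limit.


u = U / k = 1.536 / 2 = 0.768
margin = |USL - x| = |142.55 - 139.148| = 3.402
z = margin / u = 3.402 / 0.768
z = 4.4297

4.4297


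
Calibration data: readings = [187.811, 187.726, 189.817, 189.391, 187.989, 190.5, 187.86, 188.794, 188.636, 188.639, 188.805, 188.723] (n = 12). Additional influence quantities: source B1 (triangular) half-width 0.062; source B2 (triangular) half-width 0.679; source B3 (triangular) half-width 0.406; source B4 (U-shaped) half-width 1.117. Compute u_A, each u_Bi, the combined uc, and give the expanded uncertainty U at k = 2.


mean = (187.811 + 187.726 + 189.817 + 189.391 + 187.989 + 190.5 + 187.86 + 188.794 + 188.636 + 188.639 + 188.805 + 188.723) / 12 = 188.72425
s = sqrt(sum((x - mean)^2)/(n-1)) = 0.84940826
u_A = s / sqrt(n) = 0.84940826 / sqrt(12) = 0.24520304
u_B1 = 0.062 / sqrt(6) = 0.025311394
u_B2 = 0.679 / sqrt(6) = 0.27720059
u_B3 = 0.406 / sqrt(6) = 0.16574881
u_B4 = 1.117 / sqrt(2) = 0.78983827
uc = sqrt(0.24520304^2 + 0.025311394^2 + 0.27720059^2 + 0.16574881^2 + 0.78983827^2) = 0.88821311
U = k * uc = 2 * 0.88821311
U = 1.7764

1.7764


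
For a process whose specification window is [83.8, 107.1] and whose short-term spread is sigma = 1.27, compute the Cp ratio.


Cp = (USL - LSL) / (6 * sigma)
= (107.1 - 83.8) / (6 * 1.27)
= 23.3000 / 7.6200
= 3.0577

3.0577


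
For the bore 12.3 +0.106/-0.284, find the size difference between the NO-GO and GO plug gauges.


GO = nominal - lower_tol (smallest hole = maximum material condition)
GO = 12.3 - 0.284 = 12.016
NO-GO = nominal + upper_tol (largest hole = least material condition)
NO-GO = 12.3 + 0.106 = 12.406
spread = NO-GO - GO = 12.406 - 12.016 = 0.3900

0.3900


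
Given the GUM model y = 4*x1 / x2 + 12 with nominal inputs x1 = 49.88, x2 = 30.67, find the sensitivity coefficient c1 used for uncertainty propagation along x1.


y = 4*x1 / x2 + 12
dy/dx1 = 4/x2
Evaluate at x2 = 30.67: c1 = 4 / 30.67
c1 = 0.1304

0.1304


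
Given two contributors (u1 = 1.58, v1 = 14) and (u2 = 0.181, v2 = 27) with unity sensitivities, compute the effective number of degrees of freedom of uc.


uc = sqrt(u1^2 + u2^2) = sqrt(1.58^2 + 0.181^2) = 1.5903336
v_eff = uc^4 / (u1^4/v1 + u2^4/v2)
= 1.5903336^4 / (1.58^4/14 + 0.181^4/27)
= 6.3966552 / 0.44518353
v_eff = 14.3686

14.3686


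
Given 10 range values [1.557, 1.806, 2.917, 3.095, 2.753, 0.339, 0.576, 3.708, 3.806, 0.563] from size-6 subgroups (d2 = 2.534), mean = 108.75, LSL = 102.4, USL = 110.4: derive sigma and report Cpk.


R_bar = (1.557 + 1.806 + 2.917 + 3.095 + 2.753 + 0.339 + 0.576 + 3.708 + 3.806 + 0.563) / 10 = 2.112
sigma = R_bar / d2 = 2.112 / 2.534 = 0.83346488
Cp = (USL - LSL)/(6*sigma) = (110.4 - 102.4)/(6*0.83346488) = 1.5997
Cpu = (110.4 - 108.75)/(3*0.83346488) = 0.6599
Cpl = (108.75 - 102.4)/(3*0.83346488) = 2.5396
Cpk = min(Cpu, Cpl) = 0.6599

0.6599


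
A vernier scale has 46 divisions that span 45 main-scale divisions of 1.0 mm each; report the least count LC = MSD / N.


LC = MSD / n_div
= 1.0 / 46
= 0.0217

0.0217


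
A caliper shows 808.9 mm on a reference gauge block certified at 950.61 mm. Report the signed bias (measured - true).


Systematic error = measured - true
= 808.9 - 950.61
= -141.7100

-141.7100


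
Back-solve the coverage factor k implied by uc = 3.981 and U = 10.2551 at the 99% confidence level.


k = U / uc
k = 10.2551 / 3.981
k = 2.576

2.576


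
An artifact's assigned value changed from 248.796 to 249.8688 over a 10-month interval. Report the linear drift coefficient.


rate = (v2 - v1) / months
= (249.8688 - 248.796) / 10
= 1.0728 / 10
= 0.1073

0.1073


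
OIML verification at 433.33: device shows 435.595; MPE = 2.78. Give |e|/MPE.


e = indication - reference = 435.595 - 433.33 = 2.2650
|e| = 2.2650
ratio = |e| / MPE = 2.2650 / 2.78
ratio = 0.8147

0.8147


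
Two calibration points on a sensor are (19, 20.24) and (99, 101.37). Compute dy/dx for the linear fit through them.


slope = (y2 - y1) / (x2 - x1)
= (101.37 - 20.24) / (99 - 19)
= 81.1300 / 80
= 1.0141

1.0141


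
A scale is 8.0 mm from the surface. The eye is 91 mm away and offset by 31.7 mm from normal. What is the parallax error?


error = h * offset / d
= 8.0 * 31.7 / 91
= 2.7868

2.7868


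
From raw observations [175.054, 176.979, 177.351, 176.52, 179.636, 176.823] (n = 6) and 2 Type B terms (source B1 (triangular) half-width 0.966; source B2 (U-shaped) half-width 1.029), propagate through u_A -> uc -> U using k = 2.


mean = (175.054 + 176.979 + 177.351 + 176.52 + 179.636 + 176.823) / 6 = 177.0605
s = sqrt(sum((x - mean)^2)/(n-1)) = 1.4898873
u_A = s / sqrt(n) = 1.4898873 / sqrt(6) = 0.60824394
u_B1 = 0.966 / sqrt(6) = 0.39436785
u_B2 = 1.029 / sqrt(2) = 0.72761288
uc = sqrt(0.60824394^2 + 0.39436785^2 + 0.72761288^2) = 1.0270868
U = k * uc = 2 * 1.0270868
U = 2.0542

2.0542


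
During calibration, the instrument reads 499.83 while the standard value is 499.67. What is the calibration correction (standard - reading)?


Correction = standard - reading
= 499.67 - 499.83
= -0.1600

-0.1600


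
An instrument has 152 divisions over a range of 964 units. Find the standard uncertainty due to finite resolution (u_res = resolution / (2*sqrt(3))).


resolution = range / divisions
resolution = 964 / 152 = 6.3421053
u_res = resolution / (2*sqrt(3))
u_res = 6.3421053 / 3.4641016
u_res = 1.8308

1.8308


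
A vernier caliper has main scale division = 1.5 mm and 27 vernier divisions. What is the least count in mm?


LC = MSD / n_div
= 1.5 / 27
= 0.0556

0.0556


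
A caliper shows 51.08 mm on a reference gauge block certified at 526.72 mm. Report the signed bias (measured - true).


Systematic error = measured - true
= 51.08 - 526.72
= -475.6400

-475.6400


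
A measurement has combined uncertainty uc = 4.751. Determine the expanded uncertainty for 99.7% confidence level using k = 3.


U = k * uc
U = 3 * 4.751
U = 14.2530

14.2530


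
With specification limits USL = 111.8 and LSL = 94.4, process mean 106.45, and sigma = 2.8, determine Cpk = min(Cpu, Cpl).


Cpu = (USL - mean) / (3*sigma) = (111.8 - 106.45) / (3*2.8) = 0.6369
Cpl = (mean - LSL) / (3*sigma) = (106.45 - 94.4) / (3*2.8) = 1.4345
Cpk = min(Cpu, Cpl) = 0.6369

0.6369


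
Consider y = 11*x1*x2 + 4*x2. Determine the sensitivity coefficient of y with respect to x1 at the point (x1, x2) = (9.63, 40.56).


y = 11*x1*x2 + 4*x2
dy/dx1 = 11*x2
Evaluate at x2 = 40.56: c1 = 11 * 40.56
c1 = 446.1600

446.1600


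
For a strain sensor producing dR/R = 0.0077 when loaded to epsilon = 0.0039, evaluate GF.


GF = (dR/R) / epsilon
= 0.0077 / 0.0039
= 1.9744

1.9744


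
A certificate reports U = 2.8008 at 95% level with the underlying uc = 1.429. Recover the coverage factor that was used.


k = U / uc
k = 2.8008 / 1.429
k = 1.96

1.96


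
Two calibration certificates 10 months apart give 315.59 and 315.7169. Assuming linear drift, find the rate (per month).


rate = (v2 - v1) / months
= (315.7169 - 315.59) / 10
= 0.1269 / 10
= 0.0127

0.0127


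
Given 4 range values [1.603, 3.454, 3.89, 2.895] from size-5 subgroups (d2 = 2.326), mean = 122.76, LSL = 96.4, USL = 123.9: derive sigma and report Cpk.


R_bar = (1.603 + 3.454 + 3.89 + 2.895) / 4 = 2.9605
sigma = R_bar / d2 = 2.9605 / 2.326 = 1.2727859
Cp = (USL - LSL)/(6*sigma) = (123.9 - 96.4)/(6*1.2727859) = 3.6010
Cpu = (123.9 - 122.76)/(3*1.2727859) = 0.2986
Cpl = (122.76 - 96.4)/(3*1.2727859) = 6.9035
Cpk = min(Cpu, Cpl) = 0.2986

0.2986


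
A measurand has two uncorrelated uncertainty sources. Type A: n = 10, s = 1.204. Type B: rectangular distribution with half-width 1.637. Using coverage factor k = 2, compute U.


u_A = s / sqrt(n) = 1.204 / sqrt(10) = 0.38073823
u_B = half_width / sqrt(3) = 1.637 / sqrt(3) = 0.94512239
uc = sqrt(u_A^2 + u_B^2) = sqrt(0.38073823^2 + 0.94512239^2) = 1.0189298
U = k * uc = 2 * 1.0189298
U = 2.0379

2.0379


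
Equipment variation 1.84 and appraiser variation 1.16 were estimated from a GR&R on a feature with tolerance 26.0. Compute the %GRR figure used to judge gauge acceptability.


GRR = sqrt(EV^2 + AV^2) = sqrt(1.84^2 + 1.16^2) = 2.1751322
%GRR = GRR / tol * 100 = 2.1751322 / 26.0 * 100
%GRR = 8.3659

8.3659


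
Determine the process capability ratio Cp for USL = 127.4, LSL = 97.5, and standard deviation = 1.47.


Cp = (USL - LSL) / (6 * sigma)
= (127.4 - 97.5) / (6 * 1.47)
= 29.9000 / 8.8200
= 3.3900

3.3900


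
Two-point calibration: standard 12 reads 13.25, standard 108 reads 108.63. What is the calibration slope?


slope = (y2 - y1) / (x2 - x1)
= (108.63 - 13.25) / (108 - 12)
= 95.3800 / 96
= 0.9935

0.9935


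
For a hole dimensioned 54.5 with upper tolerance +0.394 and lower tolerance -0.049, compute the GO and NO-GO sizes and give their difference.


GO = nominal - lower_tol (smallest hole = maximum material condition)
GO = 54.5 - 0.049 = 54.451
NO-GO = nominal + upper_tol (largest hole = least material condition)
NO-GO = 54.5 + 0.394 = 54.894
spread = NO-GO - GO = 54.894 - 54.451 = 0.4430

0.4430


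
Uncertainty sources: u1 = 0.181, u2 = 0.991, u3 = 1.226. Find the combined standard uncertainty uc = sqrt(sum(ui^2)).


uc = sqrt(0.181^2 + 0.991^2 + 1.226^2)
uc = sqrt(2.517918)
uc = 1.5868

1.5868


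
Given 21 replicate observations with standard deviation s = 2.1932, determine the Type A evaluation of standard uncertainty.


u_A = s / sqrt(n)
u_A = 2.1932 / sqrt(21)
u_A = 2.1932 / 4.5825757
u_A = 0.4786

0.4786


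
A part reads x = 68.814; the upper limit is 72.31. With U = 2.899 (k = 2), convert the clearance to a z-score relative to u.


u = U / k = 2.899 / 2 = 1.4495
margin = |USL - x| = |72.31 - 68.814| = 3.496
z = margin / u = 3.496 / 1.4495
z = 2.4119

2.4119
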